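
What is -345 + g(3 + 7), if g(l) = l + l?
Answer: -325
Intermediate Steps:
g(l) = 2*l
-345 + g(3 + 7) = -345 + 2*(3 + 7) = -345 + 2*10 = -345 + 20 = -325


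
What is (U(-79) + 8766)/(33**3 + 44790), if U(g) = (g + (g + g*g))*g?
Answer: -471791/80727 ≈ -5.8443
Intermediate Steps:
U(g) = g*(g**2 + 2*g) (U(g) = (g + (g + g**2))*g = (g**2 + 2*g)*g = g*(g**2 + 2*g))
(U(-79) + 8766)/(33**3 + 44790) = ((-79)**2*(2 - 79) + 8766)/(33**3 + 44790) = (6241*(-77) + 8766)/(35937 + 44790) = (-480557 + 8766)/80727 = -471791*1/80727 = -471791/80727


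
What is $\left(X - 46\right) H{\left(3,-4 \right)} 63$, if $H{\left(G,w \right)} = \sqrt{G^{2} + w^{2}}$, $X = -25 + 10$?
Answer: $-19215$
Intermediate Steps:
$X = -15$
$\left(X - 46\right) H{\left(3,-4 \right)} 63 = \left(-15 - 46\right) \sqrt{3^{2} + \left(-4\right)^{2}} \cdot 63 = \left(-15 - 46\right) \sqrt{9 + 16} \cdot 63 = - 61 \sqrt{25} \cdot 63 = \left(-61\right) 5 \cdot 63 = \left(-305\right) 63 = -19215$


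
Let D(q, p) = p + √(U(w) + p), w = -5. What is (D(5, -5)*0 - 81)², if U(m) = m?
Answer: 6561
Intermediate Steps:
D(q, p) = p + √(-5 + p)
(D(5, -5)*0 - 81)² = ((-5 + √(-5 - 5))*0 - 81)² = ((-5 + √(-10))*0 - 81)² = ((-5 + I*√10)*0 - 81)² = (0 - 81)² = (-81)² = 6561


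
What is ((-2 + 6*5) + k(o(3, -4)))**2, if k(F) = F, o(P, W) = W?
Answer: 576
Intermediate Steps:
((-2 + 6*5) + k(o(3, -4)))**2 = ((-2 + 6*5) - 4)**2 = ((-2 + 30) - 4)**2 = (28 - 4)**2 = 24**2 = 576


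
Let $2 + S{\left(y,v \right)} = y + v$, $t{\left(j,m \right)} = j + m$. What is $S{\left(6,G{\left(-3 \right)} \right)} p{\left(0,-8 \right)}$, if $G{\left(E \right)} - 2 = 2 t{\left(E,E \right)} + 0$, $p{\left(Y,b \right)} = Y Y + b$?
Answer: $48$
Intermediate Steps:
$p{\left(Y,b \right)} = b + Y^{2}$ ($p{\left(Y,b \right)} = Y^{2} + b = b + Y^{2}$)
$G{\left(E \right)} = 2 + 4 E$ ($G{\left(E \right)} = 2 + \left(2 \left(E + E\right) + 0\right) = 2 + \left(2 \cdot 2 E + 0\right) = 2 + \left(4 E + 0\right) = 2 + 4 E$)
$S{\left(y,v \right)} = -2 + v + y$ ($S{\left(y,v \right)} = -2 + \left(y + v\right) = -2 + \left(v + y\right) = -2 + v + y$)
$S{\left(6,G{\left(-3 \right)} \right)} p{\left(0,-8 \right)} = \left(-2 + \left(2 + 4 \left(-3\right)\right) + 6\right) \left(-8 + 0^{2}\right) = \left(-2 + \left(2 - 12\right) + 6\right) \left(-8 + 0\right) = \left(-2 - 10 + 6\right) \left(-8\right) = \left(-6\right) \left(-8\right) = 48$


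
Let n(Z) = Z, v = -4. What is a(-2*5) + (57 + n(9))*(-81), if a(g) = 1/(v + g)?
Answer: -74845/14 ≈ -5346.1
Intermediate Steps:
a(g) = 1/(-4 + g)
a(-2*5) + (57 + n(9))*(-81) = 1/(-4 - 2*5) + (57 + 9)*(-81) = 1/(-4 - 10) + 66*(-81) = 1/(-14) - 5346 = -1/14 - 5346 = -74845/14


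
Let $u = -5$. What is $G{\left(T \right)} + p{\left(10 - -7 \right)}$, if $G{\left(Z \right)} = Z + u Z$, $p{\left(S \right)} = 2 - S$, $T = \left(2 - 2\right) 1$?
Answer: $-15$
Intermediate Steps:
$T = 0$ ($T = 0 \cdot 1 = 0$)
$G{\left(Z \right)} = - 4 Z$ ($G{\left(Z \right)} = Z - 5 Z = - 4 Z$)
$G{\left(T \right)} + p{\left(10 - -7 \right)} = \left(-4\right) 0 - \left(8 + 7\right) = 0 + \left(2 - \left(10 + 7\right)\right) = 0 + \left(2 - 17\right) = 0 - 15 = -15$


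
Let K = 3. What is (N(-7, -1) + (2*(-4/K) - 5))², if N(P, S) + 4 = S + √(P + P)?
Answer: 1318/9 - 76*I*√14/3 ≈ 146.44 - 94.789*I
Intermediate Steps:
N(P, S) = -4 + S + √2*√P (N(P, S) = -4 + (S + √(P + P)) = -4 + (S + √(2*P)) = -4 + (S + √2*√P) = -4 + S + √2*√P)
(N(-7, -1) + (2*(-4/K) - 5))² = ((-4 - 1 + √2*√(-7)) + (2*(-4/3) - 5))² = ((-4 - 1 + √2*(I*√7)) + (2*(-4*⅓) - 5))² = ((-4 - 1 + I*√14) + (2*(-4/3) - 5))² = ((-5 + I*√14) + (-8/3 - 5))² = ((-5 + I*√14) - 23/3)² = (-38/3 + I*√14)²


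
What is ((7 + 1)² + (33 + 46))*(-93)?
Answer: -13299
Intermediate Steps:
((7 + 1)² + (33 + 46))*(-93) = (8² + 79)*(-93) = (64 + 79)*(-93) = 143*(-93) = -13299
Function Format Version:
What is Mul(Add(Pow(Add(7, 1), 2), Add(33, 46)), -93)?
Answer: -13299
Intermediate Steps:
Mul(Add(Pow(Add(7, 1), 2), Add(33, 46)), -93) = Mul(Add(Pow(8, 2), 79), -93) = Mul(Add(64, 79), -93) = Mul(143, -93) = -13299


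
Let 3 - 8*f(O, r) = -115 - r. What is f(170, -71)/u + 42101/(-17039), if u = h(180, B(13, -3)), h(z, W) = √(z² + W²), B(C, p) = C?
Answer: -42101/17039 + 47*√32569/260552 ≈ -2.4383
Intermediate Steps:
f(O, r) = 59/4 + r/8 (f(O, r) = 3/8 - (-115 - r)/8 = 3/8 + (115/8 + r/8) = 59/4 + r/8)
h(z, W) = √(W² + z²)
u = √32569 (u = √(13² + 180²) = √(169 + 32400) = √32569 ≈ 180.47)
f(170, -71)/u + 42101/(-17039) = (59/4 + (⅛)*(-71))/(√32569) + 42101/(-17039) = (59/4 - 71/8)*(√32569/32569) + 42101*(-1/17039) = 47*(√32569/32569)/8 - 42101/17039 = 47*√32569/260552 - 42101/17039 = -42101/17039 + 47*√32569/260552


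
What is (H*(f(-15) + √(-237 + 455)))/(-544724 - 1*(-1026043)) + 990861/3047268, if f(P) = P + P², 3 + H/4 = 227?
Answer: 350098057513/488902662164 + 896*√218/481319 ≈ 0.74358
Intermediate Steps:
H = 896 (H = -12 + 4*227 = -12 + 908 = 896)
(H*(f(-15) + √(-237 + 455)))/(-544724 - 1*(-1026043)) + 990861/3047268 = (896*(-15*(1 - 15) + √(-237 + 455)))/(-544724 - 1*(-1026043)) + 990861/3047268 = (896*(-15*(-14) + √218))/(-544724 + 1026043) + 990861*(1/3047268) = (896*(210 + √218))/481319 + 330287/1015756 = (188160 + 896*√218)*(1/481319) + 330287/1015756 = (188160/481319 + 896*√218/481319) + 330287/1015756 = 350098057513/488902662164 + 896*√218/481319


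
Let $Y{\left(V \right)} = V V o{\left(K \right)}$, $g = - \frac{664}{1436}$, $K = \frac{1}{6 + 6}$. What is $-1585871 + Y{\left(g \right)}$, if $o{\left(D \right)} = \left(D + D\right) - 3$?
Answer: $- \frac{613166155279}{386643} \approx -1.5859 \cdot 10^{6}$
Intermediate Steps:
$K = \frac{1}{12} \approx 0.083333$
$o{\left(D \right)} = -3 + 2 D$ ($o{\left(D \right)} = 2 D - 3 = -3 + 2 D$)
$g = - \frac{166}{359}$ ($g = \left(-664\right) \frac{1}{1436} = - \frac{166}{359} \approx -0.4624$)
$Y{\left(V \right)} = - \frac{17 V^{2}}{6}$ ($Y{\left(V \right)} = V V \left(-3 + 2 \cdot \frac{1}{12}\right) = V^{2} \left(-3 + \frac{1}{6}\right) = V^{2} \left(- \frac{17}{6}\right) = - \frac{17 V^{2}}{6}$)
$-1585871 + Y{\left(g \right)} = -1585871 - \frac{17 \left(- \frac{166}{359}\right)^{2}}{6} = -1585871 - \frac{234226}{386643} = - \frac{613166155279}{386643}$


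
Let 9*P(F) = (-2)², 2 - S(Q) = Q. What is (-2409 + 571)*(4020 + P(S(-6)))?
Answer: -66506192/9 ≈ -7.3896e+6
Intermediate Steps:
S(Q) = 2 - Q
P(F) = 4/9 (P(F) = (⅑)*(-2)² = (⅑)*4 = 4/9)
(-2409 + 571)*(4020 + P(S(-6))) = (-2409 + 571)*(4020 + 4/9) = -1838*36184/9 = -66506192/9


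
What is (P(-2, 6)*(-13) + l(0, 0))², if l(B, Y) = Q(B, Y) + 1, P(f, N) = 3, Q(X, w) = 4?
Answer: 1156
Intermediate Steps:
l(B, Y) = 5 (l(B, Y) = 4 + 1 = 5)
(P(-2, 6)*(-13) + l(0, 0))² = (3*(-13) + 5)² = (-39 + 5)² = (-34)² = 1156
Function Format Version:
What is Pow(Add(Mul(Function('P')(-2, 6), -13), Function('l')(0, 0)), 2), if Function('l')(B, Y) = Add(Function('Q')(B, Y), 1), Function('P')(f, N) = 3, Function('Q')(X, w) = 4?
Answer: 1156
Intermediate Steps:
Function('l')(B, Y) = 5 (Function('l')(B, Y) = Add(4, 1) = 5)
Pow(Add(Mul(Function('P')(-2, 6), -13), Function('l')(0, 0)), 2) = Pow(Add(Mul(3, -13), 5), 2) = Pow(Add(-39, 5), 2) = Pow(-34, 2) = 1156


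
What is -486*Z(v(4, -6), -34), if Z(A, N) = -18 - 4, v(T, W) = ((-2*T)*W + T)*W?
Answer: 10692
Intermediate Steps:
v(T, W) = W*(T - 2*T*W) (v(T, W) = (-2*T*W + T)*W = (T - 2*T*W)*W = W*(T - 2*T*W))
Z(A, N) = -22
-486*Z(v(4, -6), -34) = -486*(-22) = 10692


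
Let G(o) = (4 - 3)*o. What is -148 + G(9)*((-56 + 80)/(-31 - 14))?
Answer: -764/5 ≈ -152.80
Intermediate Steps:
G(o) = o (G(o) = 1*o = o)
-148 + G(9)*((-56 + 80)/(-31 - 14)) = -148 + 9*((-56 + 80)/(-31 - 14)) = -148 + 9*(24/(-45)) = -148 + 9*(24*(-1/45)) = -148 + 9*(-8/15) = -148 - 24/5 = -764/5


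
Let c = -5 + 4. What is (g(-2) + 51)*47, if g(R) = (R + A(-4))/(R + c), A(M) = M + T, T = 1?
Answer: 7426/3 ≈ 2475.3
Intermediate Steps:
A(M) = 1 + M (A(M) = M + 1 = 1 + M)
c = -1
g(R) = (-3 + R)/(-1 + R) (g(R) = (R + (1 - 4))/(R - 1) = (R - 3)/(-1 + R) = (-3 + R)/(-1 + R))
(g(-2) + 51)*47 = ((-3 - 2)/(-1 - 2) + 51)*47 = (-5/(-3) + 51)*47 = (-⅓*(-5) + 51)*47 = (5/3 + 51)*47 = (158/3)*47 = 7426/3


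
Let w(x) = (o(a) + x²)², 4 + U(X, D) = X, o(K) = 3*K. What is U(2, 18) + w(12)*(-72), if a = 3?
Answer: -1685450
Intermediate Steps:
U(X, D) = -4 + X
w(x) = (9 + x²)² (w(x) = (3*3 + x²)² = (9 + x²)²)
U(2, 18) + w(12)*(-72) = (-4 + 2) + (9 + 12²)²*(-72) = -2 + (9 + 144)²*(-72) = -2 + 153²*(-72) = -2 + 23409*(-72) = -2 - 1685448 = -1685450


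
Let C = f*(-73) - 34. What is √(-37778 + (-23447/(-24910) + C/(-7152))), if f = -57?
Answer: I*√18735154021354891305/22269540 ≈ 194.36*I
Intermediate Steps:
C = 4127 (C = -57*(-73) - 34 = 4161 - 34 = 4127)
√(-37778 + (-23447/(-24910) + C/(-7152))) = √(-37778 + (-23447/(-24910) + 4127/(-7152))) = √(-37778 + (-23447*(-1/24910) + 4127*(-1/7152))) = √(-37778 + (23447/24910 - 4127/7152)) = √(-37778 + 32444687/89078160) = √(-3365162283793/89078160) = I*√18735154021354891305/22269540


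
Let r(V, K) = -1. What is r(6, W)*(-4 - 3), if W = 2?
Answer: 7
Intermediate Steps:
r(6, W)*(-4 - 3) = -(-4 - 3) = -1*(-7) = 7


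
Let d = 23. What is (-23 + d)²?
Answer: 0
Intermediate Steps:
(-23 + d)² = (-23 + 23)² = 0² = 0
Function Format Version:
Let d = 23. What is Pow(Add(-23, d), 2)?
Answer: 0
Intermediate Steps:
Pow(Add(-23, d), 2) = Pow(Add(-23, 23), 2) = Pow(0, 2) = 0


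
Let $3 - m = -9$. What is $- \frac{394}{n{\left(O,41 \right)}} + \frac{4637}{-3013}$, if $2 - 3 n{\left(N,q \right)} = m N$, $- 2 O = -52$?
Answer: $\frac{1061948}{467015} \approx 2.2739$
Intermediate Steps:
$O = 26$ ($O = \left(- \frac{1}{2}\right) \left(-52\right) = 26$)
$m = 12$ ($m = 3 - -9 = 3 + 9 = 12$)
$n{\left(N,q \right)} = \frac{2}{3} - 4 N$ ($n{\left(N,q \right)} = \frac{2}{3} - \frac{12 N}{3} = \frac{2}{3} - 4 N$)
$- \frac{394}{n{\left(O,41 \right)}} + \frac{4637}{-3013} = - \frac{394}{\frac{2}{3} - 104} + \frac{4637}{-3013} = - \frac{394}{\frac{2}{3} - 104} + 4637 \left(- \frac{1}{3013}\right) = - \frac{394}{- \frac{310}{3}} - \frac{4637}{3013} = \left(-394\right) \left(- \frac{3}{310}\right) - \frac{4637}{3013} = \frac{591}{155} - \frac{4637}{3013} = \frac{1061948}{467015}$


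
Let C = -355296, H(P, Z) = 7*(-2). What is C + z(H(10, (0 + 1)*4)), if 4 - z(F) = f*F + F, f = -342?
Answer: -360066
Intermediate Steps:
H(P, Z) = -14
z(F) = 4 + 341*F (z(F) = 4 - (-342*F + F) = 4 - (-341)*F = 4 + 341*F)
C + z(H(10, (0 + 1)*4)) = -355296 + (4 + 341*(-14)) = -355296 + (4 - 4774) = -355296 - 4770 = -360066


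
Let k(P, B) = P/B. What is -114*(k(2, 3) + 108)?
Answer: -12388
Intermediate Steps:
-114*(k(2, 3) + 108) = -114*(2/3 + 108) = -114*(2*(⅓) + 108) = -114*(⅔ + 108) = -114*326/3 = -12388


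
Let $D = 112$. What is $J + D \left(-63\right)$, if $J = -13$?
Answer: $-7069$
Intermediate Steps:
$J + D \left(-63\right) = -13 + 112 \left(-63\right) = -13 - 7056 = -7069$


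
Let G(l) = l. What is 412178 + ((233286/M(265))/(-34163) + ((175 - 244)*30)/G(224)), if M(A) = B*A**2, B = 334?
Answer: 18495126803661783209/44872704209200 ≈ 4.1217e+5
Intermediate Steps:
M(A) = 334*A**2
412178 + ((233286/M(265))/(-34163) + ((175 - 244)*30)/G(224)) = 412178 + ((233286/((334*265**2)))/(-34163) + ((175 - 244)*30)/224) = 412178 + ((233286/((334*70225)))*(-1/34163) - 69*30*(1/224)) = 412178 + ((233286/23455150)*(-1/34163) - 2070*1/224) = 412178 + ((233286*(1/23455150))*(-1/34163) - 1035/112) = 412178 + ((116643/11727575)*(-1/34163) - 1035/112) = 412178 + (-116643/400649144725 - 1035/112) = 412178 - 414671877854391/44872704209200 = 18495126803661783209/44872704209200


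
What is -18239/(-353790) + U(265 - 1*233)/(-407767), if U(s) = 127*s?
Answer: 5999459753/144263886930 ≈ 0.041587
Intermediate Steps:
-18239/(-353790) + U(265 - 1*233)/(-407767) = -18239/(-353790) + (127*(265 - 1*233))/(-407767) = -18239*(-1/353790) + (127*(265 - 233))*(-1/407767) = 18239/353790 + (127*32)*(-1/407767) = 18239/353790 + 4064*(-1/407767) = 18239/353790 - 4064/407767 = 5999459753/144263886930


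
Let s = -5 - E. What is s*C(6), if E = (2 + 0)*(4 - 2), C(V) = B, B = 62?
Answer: -558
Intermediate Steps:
C(V) = 62
E = 4 (E = 2*2 = 4)
s = -9 (s = -5 - 1*4 = -5 - 4 = -9)
s*C(6) = -9*62 = -558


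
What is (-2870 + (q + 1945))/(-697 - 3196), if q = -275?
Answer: 1200/3893 ≈ 0.30825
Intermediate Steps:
(-2870 + (q + 1945))/(-697 - 3196) = (-2870 + (-275 + 1945))/(-697 - 3196) = (-2870 + 1670)/(-3893) = -1200*(-1/3893) = 1200/3893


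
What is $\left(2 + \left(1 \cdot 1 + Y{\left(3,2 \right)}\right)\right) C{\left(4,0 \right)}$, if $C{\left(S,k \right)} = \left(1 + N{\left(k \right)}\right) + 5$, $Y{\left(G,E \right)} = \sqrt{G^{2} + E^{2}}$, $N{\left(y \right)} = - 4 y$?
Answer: $18 + 6 \sqrt{13} \approx 39.633$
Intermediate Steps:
$Y{\left(G,E \right)} = \sqrt{E^{2} + G^{2}}$
$C{\left(S,k \right)} = 6 - 4 k$ ($C{\left(S,k \right)} = \left(1 - 4 k\right) + 5 = 6 - 4 k$)
$\left(2 + \left(1 \cdot 1 + Y{\left(3,2 \right)}\right)\right) C{\left(4,0 \right)} = \left(2 + \left(1 \cdot 1 + \sqrt{2^{2} + 3^{2}}\right)\right) \left(6 - 0\right) = \left(2 + \left(1 + \sqrt{4 + 9}\right)\right) \left(6 + 0\right) = \left(2 + \left(1 + \sqrt{13}\right)\right) 6 = \left(3 + \sqrt{13}\right) 6 = 18 + 6 \sqrt{13}$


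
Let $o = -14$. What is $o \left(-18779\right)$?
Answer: $262906$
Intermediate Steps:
$o \left(-18779\right) = \left(-14\right) \left(-18779\right) = 262906$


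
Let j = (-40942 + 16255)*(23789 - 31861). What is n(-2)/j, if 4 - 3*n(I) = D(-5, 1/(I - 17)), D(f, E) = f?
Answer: 1/66424488 ≈ 1.5055e-8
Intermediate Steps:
n(I) = 3 (n(I) = 4/3 - ⅓*(-5) = 4/3 + 5/3 = 3)
j = 199273464 (j = -24687*(-8072) = 199273464)
n(-2)/j = 3/199273464 = 3*(1/199273464) = 1/66424488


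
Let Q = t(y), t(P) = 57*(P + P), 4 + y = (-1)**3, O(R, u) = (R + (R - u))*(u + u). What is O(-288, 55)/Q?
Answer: 6941/57 ≈ 121.77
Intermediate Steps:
O(R, u) = 2*u*(-u + 2*R) (O(R, u) = (-u + 2*R)*(2*u) = 2*u*(-u + 2*R))
y = -5 (y = -4 + (-1)**3 = -4 - 1 = -5)
t(P) = 114*P (t(P) = 57*(2*P) = 114*P)
Q = -570 (Q = 114*(-5) = -570)
O(-288, 55)/Q = (2*55*(-1*55 + 2*(-288)))/(-570) = (2*55*(-55 - 576))*(-1/570) = (2*55*(-631))*(-1/570) = -69410*(-1/570) = 6941/57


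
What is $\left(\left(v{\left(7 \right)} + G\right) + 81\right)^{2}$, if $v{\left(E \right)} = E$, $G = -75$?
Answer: $169$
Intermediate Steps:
$\left(\left(v{\left(7 \right)} + G\right) + 81\right)^{2} = \left(\left(7 - 75\right) + 81\right)^{2} = \left(-68 + 81\right)^{2} = 13^{2} = 169$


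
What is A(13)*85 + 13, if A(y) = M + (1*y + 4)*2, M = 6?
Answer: 3413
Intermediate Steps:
A(y) = 14 + 2*y (A(y) = 6 + (1*y + 4)*2 = 6 + (y + 4)*2 = 6 + (4 + y)*2 = 6 + (8 + 2*y) = 14 + 2*y)
A(13)*85 + 13 = (14 + 2*13)*85 + 13 = (14 + 26)*85 + 13 = 40*85 + 13 = 3400 + 13 = 3413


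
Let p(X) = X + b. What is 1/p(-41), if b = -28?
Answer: -1/69 ≈ -0.014493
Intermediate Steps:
p(X) = -28 + X (p(X) = X - 28 = -28 + X)
1/p(-41) = 1/(-28 - 41) = 1/(-69) = -1/69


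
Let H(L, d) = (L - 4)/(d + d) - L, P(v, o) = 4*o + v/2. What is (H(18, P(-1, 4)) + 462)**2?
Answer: 189833284/961 ≈ 1.9754e+5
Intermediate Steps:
P(v, o) = v/2 + 4*o (P(v, o) = 4*o + v*(1/2) = 4*o + v/2 = v/2 + 4*o)
H(L, d) = -L + (-4 + L)/(2*d) (H(L, d) = (-4 + L)/((2*d)) - L = (-4 + L)*(1/(2*d)) - L = (-4 + L)/(2*d) - L = -L + (-4 + L)/(2*d))
(H(18, P(-1, 4)) + 462)**2 = ((-2 + (1/2)*18 - 1*18*((1/2)*(-1) + 4*4))/((1/2)*(-1) + 4*4) + 462)**2 = ((-2 + 9 - 1*18*(-1/2 + 16))/(-1/2 + 16) + 462)**2 = ((-2 + 9 - 1*18*31/2)/(31/2) + 462)**2 = (2*(-2 + 9 - 279)/31 + 462)**2 = ((2/31)*(-272) + 462)**2 = (-544/31 + 462)**2 = (13778/31)**2 = 189833284/961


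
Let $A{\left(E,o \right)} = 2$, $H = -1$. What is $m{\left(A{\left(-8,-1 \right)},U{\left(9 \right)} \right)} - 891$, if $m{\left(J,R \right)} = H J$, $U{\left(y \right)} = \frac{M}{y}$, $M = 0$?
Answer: $-893$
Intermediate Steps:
$U{\left(y \right)} = 0$ ($U{\left(y \right)} = \frac{0}{y} = 0$)
$m{\left(J,R \right)} = - J$
$m{\left(A{\left(-8,-1 \right)},U{\left(9 \right)} \right)} - 891 = \left(-1\right) 2 - 891 = -2 - 891 = -893$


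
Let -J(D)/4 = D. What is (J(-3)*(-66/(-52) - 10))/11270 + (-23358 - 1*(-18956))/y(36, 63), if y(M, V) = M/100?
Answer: -8061718879/659295 ≈ -12228.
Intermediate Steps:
y(M, V) = M/100 (y(M, V) = M*(1/100) = M/100)
J(D) = -4*D
(J(-3)*(-66/(-52) - 10))/11270 + (-23358 - 1*(-18956))/y(36, 63) = ((-4*(-3))*(-66/(-52) - 10))/11270 + (-23358 - 1*(-18956))/(((1/100)*36)) = (12*(-66*(-1/52) - 10))*(1/11270) + (-23358 + 18956)/(9/25) = (12*(33/26 - 10))*(1/11270) - 4402*25/9 = (12*(-227/26))*(1/11270) - 110050/9 = -1362/13*1/11270 - 110050/9 = -681/73255 - 110050/9 = -8061718879/659295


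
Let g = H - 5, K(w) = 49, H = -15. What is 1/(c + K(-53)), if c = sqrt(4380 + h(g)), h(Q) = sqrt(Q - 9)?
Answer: 1/(49 + sqrt(4380 + I*sqrt(29))) ≈ 0.0086819 - 3.07e-6*I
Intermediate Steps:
g = -20 (g = -15 - 5 = -20)
h(Q) = sqrt(-9 + Q)
c = sqrt(4380 + I*sqrt(29)) (c = sqrt(4380 + sqrt(-9 - 20)) = sqrt(4380 + sqrt(-29)) = sqrt(4380 + I*sqrt(29)) ≈ 66.182 + 0.0407*I)
1/(c + K(-53)) = 1/(sqrt(4380 + I*sqrt(29)) + 49) = 1/(49 + sqrt(4380 + I*sqrt(29)))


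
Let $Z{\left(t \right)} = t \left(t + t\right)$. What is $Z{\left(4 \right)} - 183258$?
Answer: $-183226$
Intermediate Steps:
$Z{\left(t \right)} = 2 t^{2}$ ($Z{\left(t \right)} = t 2 t = 2 t^{2}$)
$Z{\left(4 \right)} - 183258 = 2 \cdot 4^{2} - 183258 = 2 \cdot 16 - 183258 = 32 - 183258 = -183226$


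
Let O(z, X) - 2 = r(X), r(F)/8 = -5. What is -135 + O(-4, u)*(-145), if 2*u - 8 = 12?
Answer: 5375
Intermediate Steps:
u = 10 (u = 4 + (½)*12 = 4 + 6 = 10)
r(F) = -40 (r(F) = 8*(-5) = -40)
O(z, X) = -38 (O(z, X) = 2 - 40 = -38)
-135 + O(-4, u)*(-145) = -135 - 38*(-145) = -135 + 5510 = 5375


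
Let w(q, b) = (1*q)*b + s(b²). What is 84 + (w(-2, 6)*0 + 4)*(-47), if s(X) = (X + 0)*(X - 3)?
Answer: -104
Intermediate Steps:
s(X) = X*(-3 + X)
w(q, b) = b*q + b²*(-3 + b²) (w(q, b) = (1*q)*b + b²*(-3 + b²) = q*b + b²*(-3 + b²) = b*q + b²*(-3 + b²))
84 + (w(-2, 6)*0 + 4)*(-47) = 84 + ((6*(-2 + 6*(-3 + 6²)))*0 + 4)*(-47) = 84 + ((6*(-2 + 6*(-3 + 36)))*0 + 4)*(-47) = 84 + ((6*(-2 + 6*33))*0 + 4)*(-47) = 84 + ((6*(-2 + 198))*0 + 4)*(-47) = 84 + ((6*196)*0 + 4)*(-47) = 84 + (1176*0 + 4)*(-47) = 84 + (0 + 4)*(-47) = 84 + 4*(-47) = 84 - 188 = -104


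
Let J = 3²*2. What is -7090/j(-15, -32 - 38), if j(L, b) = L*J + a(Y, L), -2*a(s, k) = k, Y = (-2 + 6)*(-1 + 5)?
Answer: 2836/105 ≈ 27.010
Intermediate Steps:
Y = 16 (Y = 4*4 = 16)
a(s, k) = -k/2
J = 18 (J = 9*2 = 18)
j(L, b) = 35*L/2 (j(L, b) = L*18 - L/2 = 18*L - L/2 = 35*L/2)
-7090/j(-15, -32 - 38) = -7090/((35/2)*(-15)) = -7090/(-525/2) = -7090*(-2/525) = 2836/105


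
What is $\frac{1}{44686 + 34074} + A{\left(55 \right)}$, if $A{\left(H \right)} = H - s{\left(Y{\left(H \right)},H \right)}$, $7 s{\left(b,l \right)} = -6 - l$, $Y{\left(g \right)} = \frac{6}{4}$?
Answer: $\frac{35126967}{551320} \approx 63.714$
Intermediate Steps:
$Y{\left(g \right)} = \frac{3}{2}$ ($Y{\left(g \right)} = 6 \cdot \frac{1}{4} = \frac{3}{2}$)
$s{\left(b,l \right)} = - \frac{6}{7} - \frac{l}{7}$ ($s{\left(b,l \right)} = \frac{-6 - l}{7} = - \frac{6}{7} - \frac{l}{7}$)
$A{\left(H \right)} = \frac{6}{7} + \frac{8 H}{7}$ ($A{\left(H \right)} = H - \left(- \frac{6}{7} - \frac{H}{7}\right) = H + \left(\frac{6}{7} + \frac{H}{7}\right) = \frac{6}{7} + \frac{8 H}{7}$)
$\frac{1}{44686 + 34074} + A{\left(55 \right)} = \frac{1}{44686 + 34074} + \left(\frac{6}{7} + \frac{8}{7} \cdot 55\right) = \frac{1}{78760} + \left(\frac{6}{7} + \frac{440}{7}\right) = \frac{1}{78760} + \frac{446}{7} = \frac{35126967}{551320}$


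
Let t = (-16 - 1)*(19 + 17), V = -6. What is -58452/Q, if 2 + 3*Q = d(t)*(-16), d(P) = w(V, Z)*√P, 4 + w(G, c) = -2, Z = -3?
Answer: 87678/1410049 + 25251264*I*√17/1410049 ≈ 0.062181 + 73.837*I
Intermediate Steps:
w(G, c) = -6 (w(G, c) = -4 - 2 = -6)
t = -612 (t = -17*36 = -612)
d(P) = -6*√P
Q = -⅔ + 192*I*√17 (Q = -⅔ + (-36*I*√17*(-16))/3 = -⅔ + (576*I*√17)/3 = -⅔ + 192*I*√17 ≈ -0.66667 + 791.64*I)
-58452/Q = -58452/(-⅔ + 192*I*√17)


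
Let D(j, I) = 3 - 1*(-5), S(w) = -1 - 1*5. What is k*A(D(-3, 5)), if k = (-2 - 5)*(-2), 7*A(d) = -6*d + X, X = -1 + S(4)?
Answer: -110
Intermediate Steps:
S(w) = -6 (S(w) = -1 - 5 = -6)
X = -7 (X = -1 - 6 = -7)
D(j, I) = 8 (D(j, I) = 3 + 5 = 8)
A(d) = -1 - 6*d/7 (A(d) = (-6*d - 7)/7 = (-7 - 6*d)/7 = -1 - 6*d/7)
k = 14 (k = -7*(-2) = 14)
k*A(D(-3, 5)) = 14*(-1 - 6/7*8) = 14*(-1 - 48/7) = 14*(-55/7) = -110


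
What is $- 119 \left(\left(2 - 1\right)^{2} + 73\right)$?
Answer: $-8806$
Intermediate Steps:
$- 119 \left(\left(2 - 1\right)^{2} + 73\right) = - 119 \left(1^{2} + 73\right) = - 119 \left(1 + 73\right) = \left(-119\right) 74 = -8806$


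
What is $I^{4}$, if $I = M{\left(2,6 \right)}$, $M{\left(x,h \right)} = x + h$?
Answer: $4096$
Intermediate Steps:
$M{\left(x,h \right)} = h + x$
$I = 8$ ($I = 6 + 2 = 8$)
$I^{4} = 8^{4} = 4096$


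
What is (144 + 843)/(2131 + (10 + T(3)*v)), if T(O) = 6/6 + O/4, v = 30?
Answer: 1974/4387 ≈ 0.44997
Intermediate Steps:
T(O) = 1 + O/4 (T(O) = 6*(⅙) + O*(¼) = 1 + O/4)
(144 + 843)/(2131 + (10 + T(3)*v)) = (144 + 843)/(2131 + (10 + (1 + (¼)*3)*30)) = 987/(2131 + (10 + (1 + ¾)*30)) = 987/(2131 + (10 + (7/4)*30)) = 987/(2131 + (10 + 105/2)) = 987/(2131 + 125/2) = 987/(4387/2) = 987*(2/4387) = 1974/4387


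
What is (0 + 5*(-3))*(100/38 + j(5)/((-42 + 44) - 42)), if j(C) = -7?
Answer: -6399/152 ≈ -42.099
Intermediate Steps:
(0 + 5*(-3))*(100/38 + j(5)/((-42 + 44) - 42)) = (0 + 5*(-3))*(100/38 - 7/((-42 + 44) - 42)) = (0 - 15)*(100*(1/38) - 7/(2 - 42)) = -15*(50/19 - 7/(-40)) = -15*(50/19 - 7*(-1/40)) = -15*(50/19 + 7/40) = -15*2133/760 = -6399/152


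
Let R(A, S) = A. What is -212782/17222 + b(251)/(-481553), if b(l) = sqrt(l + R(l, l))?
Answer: -106391/8611 - sqrt(502)/481553 ≈ -12.355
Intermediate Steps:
b(l) = sqrt(2)*sqrt(l) (b(l) = sqrt(l + l) = sqrt(2*l) = sqrt(2)*sqrt(l))
-212782/17222 + b(251)/(-481553) = -212782/17222 + (sqrt(2)*sqrt(251))/(-481553) = -212782*1/17222 + sqrt(502)*(-1/481553) = -106391/8611 - sqrt(502)/481553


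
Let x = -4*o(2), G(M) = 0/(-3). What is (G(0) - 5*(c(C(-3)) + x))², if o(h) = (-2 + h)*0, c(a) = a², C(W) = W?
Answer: 2025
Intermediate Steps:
G(M) = 0 (G(M) = 0*(-⅓) = 0)
o(h) = 0
x = 0 (x = -4*0 = 0)
(G(0) - 5*(c(C(-3)) + x))² = (0 - 5*((-3)² + 0))² = (0 - 5*(9 + 0))² = (0 - 5*9)² = (0 - 45)² = (-45)² = 2025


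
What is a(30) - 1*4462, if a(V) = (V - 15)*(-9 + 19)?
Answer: -4312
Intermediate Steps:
a(V) = -150 + 10*V (a(V) = (-15 + V)*10 = -150 + 10*V)
a(30) - 1*4462 = (-150 + 10*30) - 1*4462 = (-150 + 300) - 4462 = 150 - 4462 = -4312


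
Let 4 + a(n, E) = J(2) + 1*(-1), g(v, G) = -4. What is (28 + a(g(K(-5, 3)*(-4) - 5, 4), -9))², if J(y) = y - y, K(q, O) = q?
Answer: 529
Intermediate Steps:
J(y) = 0
a(n, E) = -5 (a(n, E) = -4 + (0 + 1*(-1)) = -4 + (0 - 1) = -4 - 1 = -5)
(28 + a(g(K(-5, 3)*(-4) - 5, 4), -9))² = (28 - 5)² = 23² = 529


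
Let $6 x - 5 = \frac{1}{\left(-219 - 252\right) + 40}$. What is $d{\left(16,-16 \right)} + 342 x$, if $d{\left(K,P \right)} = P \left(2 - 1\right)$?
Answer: $\frac{115882}{431} \approx 268.87$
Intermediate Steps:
$d{\left(K,P \right)} = P$ ($d{\left(K,P \right)} = P 1 = P$)
$x = \frac{359}{431}$ ($x = \frac{5}{6} + \frac{1}{6 \left(\left(-219 - 252\right) + 40\right)} = \frac{5}{6} + \frac{1}{6 \left(-471 + 40\right)} = \frac{5}{6} + \frac{1}{6 \left(-431\right)} = \frac{5}{6} + \frac{1}{6} \left(- \frac{1}{431}\right) = \frac{5}{6} - \frac{1}{2586} = \frac{359}{431} \approx 0.83295$)
$d{\left(16,-16 \right)} + 342 x = -16 + 342 \cdot \frac{359}{431} = -16 + \frac{122778}{431} = \frac{115882}{431}$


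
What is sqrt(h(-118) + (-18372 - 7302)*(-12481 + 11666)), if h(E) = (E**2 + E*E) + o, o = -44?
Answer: sqrt(20952114) ≈ 4577.3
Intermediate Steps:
h(E) = -44 + 2*E**2 (h(E) = (E**2 + E*E) - 44 = (E**2 + E**2) - 44 = 2*E**2 - 44 = -44 + 2*E**2)
sqrt(h(-118) + (-18372 - 7302)*(-12481 + 11666)) = sqrt((-44 + 2*(-118)**2) + (-18372 - 7302)*(-12481 + 11666)) = sqrt((-44 + 2*13924) - 25674*(-815)) = sqrt((-44 + 27848) + 20924310) = sqrt(27804 + 20924310) = sqrt(20952114)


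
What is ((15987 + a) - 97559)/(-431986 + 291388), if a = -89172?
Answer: 85372/70299 ≈ 1.2144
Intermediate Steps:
((15987 + a) - 97559)/(-431986 + 291388) = ((15987 - 89172) - 97559)/(-431986 + 291388) = (-73185 - 97559)/(-140598) = -170744*(-1/140598) = 85372/70299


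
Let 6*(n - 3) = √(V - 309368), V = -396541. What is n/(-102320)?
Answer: -3/102320 - I*√705909/613920 ≈ -2.932e-5 - 0.0013686*I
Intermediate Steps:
n = 3 + I*√705909/6 (n = 3 + √(-396541 - 309368)/6 = 3 + √(-705909)/6 = 3 + (I*√705909)/6 = 3 + I*√705909/6 ≈ 3.0 + 140.03*I)
n/(-102320) = (3 + I*√705909/6)/(-102320) = (3 + I*√705909/6)*(-1/102320) = -3/102320 - I*√705909/613920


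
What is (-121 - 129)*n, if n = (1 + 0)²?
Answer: -250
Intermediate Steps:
n = 1 (n = 1² = 1)
(-121 - 129)*n = (-121 - 129)*1 = -250*1 = -250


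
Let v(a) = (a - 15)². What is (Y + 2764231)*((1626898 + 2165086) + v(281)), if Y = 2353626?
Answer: 19768950948180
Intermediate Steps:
v(a) = (-15 + a)²
(Y + 2764231)*((1626898 + 2165086) + v(281)) = (2353626 + 2764231)*((1626898 + 2165086) + (-15 + 281)²) = 5117857*(3791984 + 266²) = 5117857*(3791984 + 70756) = 5117857*3862740 = 19768950948180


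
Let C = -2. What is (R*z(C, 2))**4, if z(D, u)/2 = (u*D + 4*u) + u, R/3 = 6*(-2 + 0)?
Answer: 34828517376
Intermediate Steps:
R = -36 (R = 3*(6*(-2 + 0)) = 3*(6*(-2)) = 3*(-12) = -36)
z(D, u) = 10*u + 2*D*u (z(D, u) = 2*((u*D + 4*u) + u) = 2*((D*u + 4*u) + u) = 2*((4*u + D*u) + u) = 2*(5*u + D*u) = 10*u + 2*D*u)
(R*z(C, 2))**4 = (-72*2*(5 - 2))**4 = (-72*2*3)**4 = (-36*12)**4 = (-432)**4 = 34828517376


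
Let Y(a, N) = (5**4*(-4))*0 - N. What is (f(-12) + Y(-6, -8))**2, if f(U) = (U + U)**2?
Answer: 341056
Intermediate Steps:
f(U) = 4*U**2 (f(U) = (2*U)**2 = 4*U**2)
Y(a, N) = -N (Y(a, N) = (625*(-4))*0 - N = -2500*0 - N = 0 - N = -N)
(f(-12) + Y(-6, -8))**2 = (4*(-12)**2 - 1*(-8))**2 = (4*144 + 8)**2 = (576 + 8)**2 = 584**2 = 341056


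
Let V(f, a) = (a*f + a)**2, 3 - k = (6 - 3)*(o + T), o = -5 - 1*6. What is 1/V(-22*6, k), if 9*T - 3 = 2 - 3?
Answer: 9/192820996 ≈ 4.6675e-8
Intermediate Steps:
T = 2/9 (T = 1/3 + (2 - 3)/9 = 1/3 + (1/9)*(-1) = 1/3 - 1/9 = 2/9 ≈ 0.22222)
o = -11 (o = -5 - 6 = -11)
k = 106/3 (k = 3 - (6 - 3)*(-11 + 2/9) = 3 - 3*(-97)/9 = 3 - 1*(-97/3) = 3 + 97/3 = 106/3 ≈ 35.333)
V(f, a) = (a + a*f)**2
1/V(-22*6, k) = 1/((106/3)**2*(1 - 22*6)**2) = 1/(11236*(1 - 132)**2/9) = 1/((11236/9)*(-131)**2) = 1/((11236/9)*17161) = 1/(192820996/9) = 9/192820996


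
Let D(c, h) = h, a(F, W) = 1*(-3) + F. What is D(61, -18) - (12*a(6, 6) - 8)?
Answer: -46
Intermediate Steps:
a(F, W) = -3 + F
D(61, -18) - (12*a(6, 6) - 8) = -18 - (12*(-3 + 6) - 8) = -18 - (12*3 - 8) = -18 - (36 - 8) = -18 - 1*28 = -18 - 28 = -46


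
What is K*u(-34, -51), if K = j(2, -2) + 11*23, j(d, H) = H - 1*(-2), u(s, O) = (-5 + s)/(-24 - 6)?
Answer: 3289/10 ≈ 328.90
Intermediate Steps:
u(s, O) = ⅙ - s/30 (u(s, O) = (-5 + s)/(-30) = (-5 + s)*(-1/30) = ⅙ - s/30)
j(d, H) = 2 + H (j(d, H) = H + 2 = 2 + H)
K = 253 (K = (2 - 2) + 11*23 = 0 + 253 = 253)
K*u(-34, -51) = 253*(⅙ - 1/30*(-34)) = 253*(⅙ + 17/15) = 253*(13/10) = 3289/10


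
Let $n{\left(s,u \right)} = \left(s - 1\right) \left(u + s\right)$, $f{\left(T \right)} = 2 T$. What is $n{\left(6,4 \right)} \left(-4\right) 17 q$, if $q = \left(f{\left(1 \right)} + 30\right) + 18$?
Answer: $-170000$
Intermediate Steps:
$n{\left(s,u \right)} = \left(-1 + s\right) \left(s + u\right)$
$q = 50$ ($q = \left(2 \cdot 1 + 30\right) + 18 = \left(2 + 30\right) + 18 = 32 + 18 = 50$)
$n{\left(6,4 \right)} \left(-4\right) 17 q = \left(6^{2} - 6 - 4 + 6 \cdot 4\right) \left(-4\right) 17 \cdot 50 = \left(36 - 6 - 4 + 24\right) \left(-4\right) 17 \cdot 50 = 50 \left(-4\right) 17 \cdot 50 = \left(-200\right) 17 \cdot 50 = \left(-3400\right) 50 = -170000$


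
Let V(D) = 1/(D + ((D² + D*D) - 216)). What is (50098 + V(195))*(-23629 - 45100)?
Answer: -261781946038547/76029 ≈ -3.4432e+9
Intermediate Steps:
V(D) = 1/(-216 + D + 2*D²) (V(D) = 1/(D + ((D² + D²) - 216)) = 1/(D + (2*D² - 216)) = 1/(D + (-216 + 2*D²)) = 1/(-216 + D + 2*D²))
(50098 + V(195))*(-23629 - 45100) = (50098 + 1/(-216 + 195 + 2*195²))*(-23629 - 45100) = (50098 + 1/(-216 + 195 + 2*38025))*(-68729) = (50098 + 1/(-216 + 195 + 76050))*(-68729) = (50098 + 1/76029)*(-68729) = (3808900843/76029)*(-68729) = -261781946038547/76029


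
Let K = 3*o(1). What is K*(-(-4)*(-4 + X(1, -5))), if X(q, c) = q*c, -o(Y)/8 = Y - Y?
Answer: 0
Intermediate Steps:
o(Y) = 0 (o(Y) = -8*(Y - Y) = -8*0 = 0)
X(q, c) = c*q
K = 0 (K = 3*0 = 0)
K*(-(-4)*(-4 + X(1, -5))) = 0*(-(-4)*(-4 - 5*1)) = 0*(-(-4)*(-4 - 5)) = 0*(-(-4)*(-9)) = 0*(-1*36) = 0*(-36) = 0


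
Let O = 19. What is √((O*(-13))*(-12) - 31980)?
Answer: 6*I*√806 ≈ 170.34*I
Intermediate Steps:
√((O*(-13))*(-12) - 31980) = √((19*(-13))*(-12) - 31980) = √(-247*(-12) - 31980) = √(2964 - 31980) = √(-29016) = 6*I*√806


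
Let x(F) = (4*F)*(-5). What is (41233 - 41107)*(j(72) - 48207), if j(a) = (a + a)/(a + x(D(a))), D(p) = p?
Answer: -115407810/19 ≈ -6.0741e+6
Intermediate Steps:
x(F) = -20*F
j(a) = -2/19 (j(a) = (a + a)/(a - 20*a) = (2*a)/((-19*a)) = (2*a)*(-1/(19*a)) = -2/19)
(41233 - 41107)*(j(72) - 48207) = (41233 - 41107)*(-2/19 - 48207) = 126*(-915935/19) = -115407810/19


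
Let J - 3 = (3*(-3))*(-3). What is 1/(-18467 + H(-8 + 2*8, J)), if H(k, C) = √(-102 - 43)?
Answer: -18467/341030234 - I*√145/341030234 ≈ -5.4151e-5 - 3.5309e-8*I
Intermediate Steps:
J = 30 (J = 3 + (3*(-3))*(-3) = 3 - 9*(-3) = 3 + 27 = 30)
H(k, C) = I*√145 (H(k, C) = √(-145) = I*√145)
1/(-18467 + H(-8 + 2*8, J)) = 1/(-18467 + I*√145)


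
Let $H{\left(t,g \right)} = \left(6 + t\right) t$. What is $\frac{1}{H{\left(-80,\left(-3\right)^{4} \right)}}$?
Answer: $\frac{1}{5920} \approx 0.00016892$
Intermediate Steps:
$H{\left(t,g \right)} = t \left(6 + t\right)$
$\frac{1}{H{\left(-80,\left(-3\right)^{4} \right)}} = \frac{1}{\left(-80\right) \left(6 - 80\right)} = \frac{1}{\left(-80\right) \left(-74\right)} = \frac{1}{5920}$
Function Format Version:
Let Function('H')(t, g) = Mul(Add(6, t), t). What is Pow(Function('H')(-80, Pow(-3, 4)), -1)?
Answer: Rational(1, 5920) ≈ 0.00016892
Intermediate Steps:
Function('H')(t, g) = Mul(t, Add(6, t))
Pow(Function('H')(-80, Pow(-3, 4)), -1) = Pow(Mul(-80, Add(6, -80)), -1) = Pow(Mul(-80, -74), -1) = Pow(5920, -1) = Rational(1, 5920)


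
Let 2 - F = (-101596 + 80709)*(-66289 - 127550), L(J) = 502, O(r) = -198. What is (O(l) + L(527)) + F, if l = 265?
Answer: -4048714887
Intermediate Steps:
F = -4048715191 (F = 2 - (-101596 + 80709)*(-66289 - 127550) = 2 - (-20887)*(-193839) = 2 - 1*4048715193 = 2 - 4048715193 = -4048715191)
(O(l) + L(527)) + F = (-198 + 502) - 4048715191 = 304 - 4048715191 = -4048714887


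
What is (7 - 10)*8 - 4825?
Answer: -4849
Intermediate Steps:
(7 - 10)*8 - 4825 = -3*8 - 4825 = -24 - 4825 = -4849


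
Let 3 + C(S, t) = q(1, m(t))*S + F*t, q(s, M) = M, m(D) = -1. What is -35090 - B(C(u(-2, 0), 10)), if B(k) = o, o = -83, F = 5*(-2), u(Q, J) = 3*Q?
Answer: -35007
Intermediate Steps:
F = -10
C(S, t) = -3 - S - 10*t (C(S, t) = -3 + (-S - 10*t) = -3 - S - 10*t)
B(k) = -83
-35090 - B(C(u(-2, 0), 10)) = -35090 - 1*(-83) = -35090 + 83 = -35007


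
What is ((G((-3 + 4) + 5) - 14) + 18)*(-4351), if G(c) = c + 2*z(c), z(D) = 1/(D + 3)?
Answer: -400292/9 ≈ -44477.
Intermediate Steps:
z(D) = 1/(3 + D)
G(c) = c + 2/(3 + c)
((G((-3 + 4) + 5) - 14) + 18)*(-4351) = (((2 + ((-3 + 4) + 5)*(3 + ((-3 + 4) + 5)))/(3 + ((-3 + 4) + 5)) - 14) + 18)*(-4351) = (((2 + (1 + 5)*(3 + (1 + 5)))/(3 + (1 + 5)) - 14) + 18)*(-4351) = (((2 + 6*(3 + 6))/(3 + 6) - 14) + 18)*(-4351) = (((2 + 6*9)/9 - 14) + 18)*(-4351) = (((2 + 54)/9 - 14) + 18)*(-4351) = (((1/9)*56 - 14) + 18)*(-4351) = ((56/9 - 14) + 18)*(-4351) = (-70/9 + 18)*(-4351) = (92/9)*(-4351) = -400292/9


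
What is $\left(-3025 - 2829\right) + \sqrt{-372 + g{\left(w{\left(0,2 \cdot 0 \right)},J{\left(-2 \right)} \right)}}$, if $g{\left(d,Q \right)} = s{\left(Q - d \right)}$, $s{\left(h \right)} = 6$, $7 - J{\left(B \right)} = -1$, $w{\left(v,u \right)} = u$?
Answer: $-5854 + i \sqrt{366} \approx -5854.0 + 19.131 i$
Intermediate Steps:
$J{\left(B \right)} = 8$ ($J{\left(B \right)} = 7 - -1 = 7 + 1 = 8$)
$g{\left(d,Q \right)} = 6$
$\left(-3025 - 2829\right) + \sqrt{-372 + g{\left(w{\left(0,2 \cdot 0 \right)},J{\left(-2 \right)} \right)}} = \left(-3025 - 2829\right) + \sqrt{-372 + 6} = -5854 + \sqrt{-366} = -5854 + i \sqrt{366}$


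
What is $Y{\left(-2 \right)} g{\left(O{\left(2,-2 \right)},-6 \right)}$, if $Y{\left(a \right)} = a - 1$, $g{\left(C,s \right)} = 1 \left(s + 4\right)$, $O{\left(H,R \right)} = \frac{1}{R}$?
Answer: $6$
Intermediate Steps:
$g{\left(C,s \right)} = 4 + s$ ($g{\left(C,s \right)} = 1 \left(4 + s\right) = 4 + s$)
$Y{\left(a \right)} = -1 + a$
$Y{\left(-2 \right)} g{\left(O{\left(2,-2 \right)},-6 \right)} = \left(-1 - 2\right) \left(4 - 6\right) = \left(-3\right) \left(-2\right) = 6$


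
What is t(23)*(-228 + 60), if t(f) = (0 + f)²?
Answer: -88872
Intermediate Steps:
t(f) = f²
t(23)*(-228 + 60) = 23²*(-228 + 60) = 529*(-168) = -88872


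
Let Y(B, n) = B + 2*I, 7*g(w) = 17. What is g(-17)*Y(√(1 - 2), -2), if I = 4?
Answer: 136/7 + 17*I/7 ≈ 19.429 + 2.4286*I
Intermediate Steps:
g(w) = 17/7 (g(w) = (⅐)*17 = 17/7)
Y(B, n) = 8 + B (Y(B, n) = B + 2*4 = B + 8 = 8 + B)
g(-17)*Y(√(1 - 2), -2) = 17*(8 + √(1 - 2))/7 = 17*(8 + √(-1))/7 = 17*(8 + I)/7 = 136/7 + 17*I/7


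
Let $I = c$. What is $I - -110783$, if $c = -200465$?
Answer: $-89682$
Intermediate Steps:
$I = -200465$
$I - -110783 = -200465 - -110783 = -200465 + 110783 = -89682$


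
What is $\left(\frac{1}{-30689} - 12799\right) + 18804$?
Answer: $\frac{184287444}{30689} \approx 6005.0$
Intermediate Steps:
$\left(\frac{1}{-30689} - 12799\right) + 18804 = \left(- \frac{1}{30689} - 12799\right) + 18804 = - \frac{392788512}{30689} + 18804 = \frac{184287444}{30689}$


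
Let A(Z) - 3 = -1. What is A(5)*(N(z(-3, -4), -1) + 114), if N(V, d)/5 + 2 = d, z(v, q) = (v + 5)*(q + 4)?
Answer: 198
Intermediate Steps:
z(v, q) = (4 + q)*(5 + v) (z(v, q) = (5 + v)*(4 + q) = (4 + q)*(5 + v))
A(Z) = 2 (A(Z) = 3 - 1 = 2)
N(V, d) = -10 + 5*d
A(5)*(N(z(-3, -4), -1) + 114) = 2*((-10 + 5*(-1)) + 114) = 2*((-10 - 5) + 114) = 2*(-15 + 114) = 2*99 = 198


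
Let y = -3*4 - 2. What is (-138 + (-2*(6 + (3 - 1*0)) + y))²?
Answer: 28900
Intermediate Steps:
y = -14 (y = -12 - 2 = -14)
(-138 + (-2*(6 + (3 - 1*0)) + y))² = (-138 + (-2*(6 + (3 - 1*0)) - 14))² = (-138 + (-2*(6 + (3 + 0)) - 14))² = (-138 + (-2*(6 + 3) - 14))² = (-138 + (-2*9 - 14))² = (-138 + (-18 - 14))² = (-138 - 32)² = (-170)² = 28900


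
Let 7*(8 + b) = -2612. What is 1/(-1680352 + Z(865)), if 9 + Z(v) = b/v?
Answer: -6055/10174588523 ≈ -5.9511e-7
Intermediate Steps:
b = -2668/7 (b = -8 + (1/7)*(-2612) = -8 - 2612/7 = -2668/7 ≈ -381.14)
Z(v) = -9 - 2668/(7*v)
1/(-1680352 + Z(865)) = 1/(-1680352 + (-9 - 2668/7/865)) = 1/(-1680352 + (-9 - 2668/7*1/865)) = 1/(-1680352 + (-9 - 2668/6055)) = 1/(-1680352 - 57163/6055) = 1/(-10174588523/6055) = -6055/10174588523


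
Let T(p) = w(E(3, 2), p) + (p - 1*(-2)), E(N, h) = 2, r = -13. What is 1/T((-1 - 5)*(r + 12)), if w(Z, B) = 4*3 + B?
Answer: 1/26 ≈ 0.038462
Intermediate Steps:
w(Z, B) = 12 + B
T(p) = 14 + 2*p (T(p) = (12 + p) + (p - 1*(-2)) = (12 + p) + (p + 2) = (12 + p) + (2 + p) = 14 + 2*p)
1/T((-1 - 5)*(r + 12)) = 1/(14 + 2*((-1 - 5)*(-13 + 12))) = 1/(14 + 2*(-6*(-1))) = 1/(14 + 2*6) = 1/(14 + 12) = 1/26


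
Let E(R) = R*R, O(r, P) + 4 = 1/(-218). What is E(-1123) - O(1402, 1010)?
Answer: 274926995/218 ≈ 1.2611e+6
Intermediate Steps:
O(r, P) = -873/218 (O(r, P) = -4 + 1/(-218) = -4 - 1/218 = -873/218)
E(R) = R**2
E(-1123) - O(1402, 1010) = (-1123)**2 - 1*(-873/218) = 1261129 + 873/218 = 274926995/218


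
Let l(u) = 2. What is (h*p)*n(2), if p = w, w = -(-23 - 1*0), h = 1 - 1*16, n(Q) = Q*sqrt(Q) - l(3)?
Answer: 690 - 690*sqrt(2) ≈ -285.81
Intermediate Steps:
n(Q) = -2 + Q**(3/2) (n(Q) = Q*sqrt(Q) - 1*2 = Q**(3/2) - 2 = -2 + Q**(3/2))
h = -15 (h = 1 - 16 = -15)
w = 23 (w = -(-23 + 0) = -1*(-23) = 23)
p = 23
(h*p)*n(2) = (-15*23)*(-2 + 2**(3/2)) = -345*(-2 + 2*sqrt(2)) = 690 - 690*sqrt(2)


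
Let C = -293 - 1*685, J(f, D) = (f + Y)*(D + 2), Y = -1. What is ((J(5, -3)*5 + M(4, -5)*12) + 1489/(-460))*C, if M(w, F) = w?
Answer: -5570199/230 ≈ -24218.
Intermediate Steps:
J(f, D) = (-1 + f)*(2 + D) (J(f, D) = (f - 1)*(D + 2) = (-1 + f)*(2 + D))
C = -978 (C = -293 - 685 = -978)
((J(5, -3)*5 + M(4, -5)*12) + 1489/(-460))*C = (((-2 - 1*(-3) + 2*5 - 3*5)*5 + 4*12) + 1489/(-460))*(-978) = (((-2 + 3 + 10 - 15)*5 + 48) + 1489*(-1/460))*(-978) = ((-4*5 + 48) - 1489/460)*(-978) = ((-20 + 48) - 1489/460)*(-978) = (28 - 1489/460)*(-978) = (11391/460)*(-978) = -5570199/230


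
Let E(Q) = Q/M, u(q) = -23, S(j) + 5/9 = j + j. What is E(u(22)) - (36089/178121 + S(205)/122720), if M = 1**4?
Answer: -15475697771/666885024 ≈ -23.206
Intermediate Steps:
S(j) = -5/9 + 2*j (S(j) = -5/9 + (j + j) = -5/9 + 2*j)
M = 1
E(Q) = Q (E(Q) = Q/1 = Q*1 = Q)
E(u(22)) - (36089/178121 + S(205)/122720) = -23 - (36089/178121 + (-5/9 + 2*205)/122720) = -23 - (36089*(1/178121) + (-5/9 + 410)*(1/122720)) = -23 - (36089/178121 + (3685/9)*(1/122720)) = -23 - (36089/178121 + 737/220896) = -23 - 1*137342219/666885024 = -23 - 137342219/666885024 = -15475697771/666885024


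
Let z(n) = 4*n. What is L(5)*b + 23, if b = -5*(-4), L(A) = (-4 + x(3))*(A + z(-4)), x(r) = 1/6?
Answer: 2599/3 ≈ 866.33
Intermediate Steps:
x(r) = 1/6
L(A) = 184/3 - 23*A/6 (L(A) = (-4 + 1/6)*(A + 4*(-4)) = -23*(A - 16)/6 = -23*(-16 + A)/6 = 184/3 - 23*A/6)
b = 20
L(5)*b + 23 = (184/3 - 23/6*5)*20 + 23 = (184/3 - 115/6)*20 + 23 = (253/6)*20 + 23 = 2530/3 + 23 = 2599/3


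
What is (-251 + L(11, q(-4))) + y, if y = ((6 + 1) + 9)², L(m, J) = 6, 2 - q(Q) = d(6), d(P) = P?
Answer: 11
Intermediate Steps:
q(Q) = -4 (q(Q) = 2 - 1*6 = 2 - 6 = -4)
y = 256 (y = (7 + 9)² = 16² = 256)
(-251 + L(11, q(-4))) + y = (-251 + 6) + 256 = -245 + 256 = 11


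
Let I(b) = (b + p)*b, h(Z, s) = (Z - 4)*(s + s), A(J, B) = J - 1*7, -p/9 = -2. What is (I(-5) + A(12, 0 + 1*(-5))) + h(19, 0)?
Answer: -60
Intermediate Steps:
p = 18 (p = -9*(-2) = 18)
A(J, B) = -7 + J (A(J, B) = J - 7 = -7 + J)
h(Z, s) = 2*s*(-4 + Z) (h(Z, s) = (-4 + Z)*(2*s) = 2*s*(-4 + Z))
I(b) = b*(18 + b) (I(b) = (b + 18)*b = (18 + b)*b = b*(18 + b))
(I(-5) + A(12, 0 + 1*(-5))) + h(19, 0) = (-5*(18 - 5) + (-7 + 12)) + 2*0*(-4 + 19) = (-5*13 + 5) + 2*0*15 = (-65 + 5) + 0 = -60 + 0 = -60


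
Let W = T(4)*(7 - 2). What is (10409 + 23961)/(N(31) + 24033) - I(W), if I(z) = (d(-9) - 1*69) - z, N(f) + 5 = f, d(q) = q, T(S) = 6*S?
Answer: 1396/7 ≈ 199.43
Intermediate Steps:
N(f) = -5 + f
W = 120 (W = (6*4)*(7 - 2) = 24*5 = 120)
I(z) = -78 - z (I(z) = (-9 - 1*69) - z = (-9 - 69) - z = -78 - z)
(10409 + 23961)/(N(31) + 24033) - I(W) = (10409 + 23961)/((-5 + 31) + 24033) - (-78 - 1*120) = 34370/(26 + 24033) - (-78 - 120) = 34370/24059 - 1*(-198) = 34370*(1/24059) + 198 = 10/7 + 198 = 1396/7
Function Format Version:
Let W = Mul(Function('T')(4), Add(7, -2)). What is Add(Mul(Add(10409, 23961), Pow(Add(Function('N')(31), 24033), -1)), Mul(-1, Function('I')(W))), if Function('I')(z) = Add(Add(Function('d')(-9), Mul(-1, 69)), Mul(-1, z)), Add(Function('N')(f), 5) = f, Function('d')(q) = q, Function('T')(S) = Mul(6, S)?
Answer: Rational(1396, 7) ≈ 199.43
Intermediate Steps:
Function('N')(f) = Add(-5, f)
W = 120 (W = Mul(Mul(6, 4), Add(7, -2)) = Mul(24, 5) = 120)
Function('I')(z) = Add(-78, Mul(-1, z)) (Function('I')(z) = Add(Add(-9, Mul(-1, 69)), Mul(-1, z)) = Add(Add(-9, -69), Mul(-1, z)) = Add(-78, Mul(-1, z)))
Add(Mul(Add(10409, 23961), Pow(Add(Function('N')(31), 24033), -1)), Mul(-1, Function('I')(W))) = Add(Mul(Add(10409, 23961), Pow(Add(Add(-5, 31), 24033), -1)), Mul(-1, Add(-78, Mul(-1, 120)))) = Add(Mul(34370, Pow(Add(26, 24033), -1)), Mul(-1, Add(-78, -120))) = Add(Mul(34370, Pow(24059, -1)), Mul(-1, -198)) = Add(Mul(34370, Rational(1, 24059)), 198) = Add(Rational(10, 7), 198) = Rational(1396, 7)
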